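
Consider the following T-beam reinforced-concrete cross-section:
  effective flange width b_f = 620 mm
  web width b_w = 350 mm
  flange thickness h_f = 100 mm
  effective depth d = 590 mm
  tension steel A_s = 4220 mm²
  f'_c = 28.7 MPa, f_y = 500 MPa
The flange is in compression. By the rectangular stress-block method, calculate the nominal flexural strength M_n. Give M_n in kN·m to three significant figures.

Tension: T = A_s f_y = 4220 × 500 = 2110000 N.
Try a within the flange: a = T/(0.85 f'_c b_f) = 2110000/(0.85 × 28.7 × 620) = 139.51 mm.
a = 139.51 > h_f = 100 mm: the block extends into the web. Split into flange-overhang and web parts.
C_f = 0.85 f'_c (b_f − b_w) h_f = 0.85 × 28.7 × (620 − 350) × 100 = 658665 N.
Remaining web compression depth: a_w = (T − C_f)/(0.85 f'_c b_w) = (2110000 − 658665)/(0.85 × 28.7 × 350) = 169.98 mm.
M_n = C_f(d − h_f/2) + (T − C_f)(d − a_w/2) = 658665 × (590 − 50) + 1451335 × (590 − 84.99) = 355.68 + 732.94 = 1088.62 × 10⁶ N·mm.
M_n = 1088.62 kN·m.

M_n ≈ 1090 kN·m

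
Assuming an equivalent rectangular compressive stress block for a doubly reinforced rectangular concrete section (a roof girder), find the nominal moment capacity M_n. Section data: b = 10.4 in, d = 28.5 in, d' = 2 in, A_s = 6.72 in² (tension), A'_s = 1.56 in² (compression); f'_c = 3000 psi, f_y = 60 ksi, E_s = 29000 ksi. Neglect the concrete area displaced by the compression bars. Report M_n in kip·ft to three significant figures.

M_n ≈ 791 kip·ft

Assume both steels yield.
a = (A_s − A'_s) f_y/(0.85 f'_c b) = (6.72 − 1.56) × 60/(0.85 × 3 × 10.4) = 11.674 in.
c = a/β₁ = 11.674/0.85 = 13.734 in; ε'_s = 0.003(c − d')/c = 0.0026 ≥ ε_y = 0.0021, so the compression steel yields.
M_n = (A_s − A'_s) f_y (d − a/2) + A'_s f_y (d − d') = 309.6 × (28.5 − 5.837) + 93.6 × (28.5 − 2) = 7016.5 + 2480.4 = 9496.9 kip·in = 9496.9/12 = 791.41 kip·ft.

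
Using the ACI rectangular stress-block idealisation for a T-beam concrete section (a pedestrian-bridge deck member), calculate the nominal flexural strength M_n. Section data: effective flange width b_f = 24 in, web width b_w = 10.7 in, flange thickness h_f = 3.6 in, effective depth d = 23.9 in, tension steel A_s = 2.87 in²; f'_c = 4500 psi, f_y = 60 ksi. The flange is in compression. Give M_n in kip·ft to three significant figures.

Tension: T = A_s f_y = 2.87 × 60 = 172.2 kips.
Try a within the flange: a = T/(0.85 f'_c b_f) = 172.2/(0.85 × 4.5 × 24) = 1.876 in.
Since a = 1.876 ≤ h_f = 3.6 in, the stress block lies entirely in the flange; analyse as a rectangular beam of width b_f.
M_n = T(d − a/2) = 172.2 × (23.9 − 0.938) = 3954.1 kip·in.
M_n = 3954.1/12 = 329.51 kip·ft.

M_n ≈ 330 kip·ft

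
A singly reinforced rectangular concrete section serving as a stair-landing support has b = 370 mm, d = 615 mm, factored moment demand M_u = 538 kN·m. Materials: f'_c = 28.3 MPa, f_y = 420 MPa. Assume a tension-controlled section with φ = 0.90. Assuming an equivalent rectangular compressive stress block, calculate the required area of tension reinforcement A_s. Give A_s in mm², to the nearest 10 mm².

A_s ≈ 2570 mm²

M_n = M_u/φ = 538/0.90 = 597.778 kN·m.
With M_n = 0.85 f'_c a b (d − a/2), solve the quadratic for a:
a = d − √(d² − 2M_n/(0.85 f'_c b)) = 615 − √(615² − 2 × 597.778×10⁶/(0.85 × 28.3 × 370)) = 121.14 mm.
A_s = 0.85 f'_c a b / f_y = 0.85 × 28.3 × 121.14 × 370 / 420 = 2567.1 mm².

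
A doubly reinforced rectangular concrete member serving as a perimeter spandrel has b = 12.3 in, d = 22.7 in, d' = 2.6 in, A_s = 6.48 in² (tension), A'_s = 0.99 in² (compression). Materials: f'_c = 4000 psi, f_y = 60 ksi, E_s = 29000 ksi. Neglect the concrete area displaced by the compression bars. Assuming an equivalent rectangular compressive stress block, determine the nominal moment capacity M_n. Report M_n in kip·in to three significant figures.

Assume both steels yield.
a = (A_s − A'_s) f_y/(0.85 f'_c b) = (6.48 − 0.99) × 60/(0.85 × 4 × 12.3) = 7.877 in.
c = a/β₁ = 7.877/0.85 = 9.267 in; ε'_s = 0.003(c − d')/c = 0.0022 ≥ ε_y = 0.0021, so the compression steel yields.
M_n = (A_s − A'_s) f_y (d − a/2) + A'_s f_y (d − d') = 329.4 × (22.7 − 3.9385) + 59.4 × (22.7 − 2.6) = 6180.0 + 1193.9 = 7373.9 kip·in.

M_n ≈ 7370 kip·in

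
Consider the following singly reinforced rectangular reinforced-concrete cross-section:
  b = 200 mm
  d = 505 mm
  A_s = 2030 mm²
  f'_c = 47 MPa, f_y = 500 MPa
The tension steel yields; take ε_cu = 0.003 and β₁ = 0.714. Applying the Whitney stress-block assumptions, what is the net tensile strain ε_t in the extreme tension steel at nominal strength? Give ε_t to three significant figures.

a = A_s f_y/(0.85 f'_c b) = 127.03 mm.
β₁ = 0.714, so c = a/β₁ = 127.03/0.714 = 177.91 mm.
From the linear strain diagram with ε_cu = 0.003: ε_t = 0.003 (d − c)/c = 0.003 × (505 − 177.91)/177.91 = 0.00552.
Since ε_t ≥ 0.005, the section is tension-controlled.

ε_t ≈ 0.00552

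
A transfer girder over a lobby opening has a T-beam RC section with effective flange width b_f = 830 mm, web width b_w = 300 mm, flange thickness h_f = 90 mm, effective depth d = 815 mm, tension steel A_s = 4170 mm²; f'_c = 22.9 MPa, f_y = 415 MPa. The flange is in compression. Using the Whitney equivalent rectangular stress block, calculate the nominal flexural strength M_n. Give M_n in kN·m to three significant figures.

M_n ≈ 1310 kN·m

Tension: T = A_s f_y = 4170 × 415 = 1730550 N.
Try a within the flange: a = T/(0.85 f'_c b_f) = 1730550/(0.85 × 22.9 × 830) = 107.12 mm.
a = 107.12 > h_f = 90 mm: the block extends into the web. Split into flange-overhang and web parts.
C_f = 0.85 f'_c (b_f − b_w) h_f = 0.85 × 22.9 × (830 − 300) × 90 = 928481 N.
Remaining web compression depth: a_w = (T − C_f)/(0.85 f'_c b_w) = (1730550 − 928481)/(0.85 × 22.9 × 300) = 137.35 mm.
M_n = C_f(d − h_f/2) + (T − C_f)(d − a_w/2) = 928481 × (815 − 45) + 802069 × (815 − 68.675) = 714.93 + 598.60 = 1313.53 × 10⁶ N·mm.
M_n = 1313.53 kN·m.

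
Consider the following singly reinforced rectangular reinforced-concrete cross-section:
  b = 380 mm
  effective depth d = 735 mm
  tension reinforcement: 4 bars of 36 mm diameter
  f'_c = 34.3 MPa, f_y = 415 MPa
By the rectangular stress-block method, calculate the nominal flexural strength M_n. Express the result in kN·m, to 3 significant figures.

M_n ≈ 1110 kN·m

A_s = 4 × 1018 = 4072 mm².
T = A_s f_y = 4072 × 415 = 1689880 N = 1689.88 kN.
From C = T: a = T/(0.85 f'_c b) = 1689880/(0.85 × 34.3 × 380) = 152.53 mm.
M_n = T(d − a/2) = 1689.88 kN × (735 − 76.265) mm = 1113.18 kN·m.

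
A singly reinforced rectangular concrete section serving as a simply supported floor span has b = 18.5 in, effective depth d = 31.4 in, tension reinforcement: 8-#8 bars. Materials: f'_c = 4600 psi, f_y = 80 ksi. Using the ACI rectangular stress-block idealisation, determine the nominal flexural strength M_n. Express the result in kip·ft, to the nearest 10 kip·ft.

M_n ≈ 1180 kip·ft

A_s = 8 × 0.79 = 6.32 in².
T = A_s f_y = 6.32 × 80 = 505.6 kips.
a = T/(0.85 f'_c b) = 505.6/(0.85 × 4.6 × 18.5) = 6.990 in.
M_n = T(d − a/2) = 505.6 × (31.4 − 3.495) = 14108.8 kip·in = 14108.8/12 = 1175.73 kip·ft.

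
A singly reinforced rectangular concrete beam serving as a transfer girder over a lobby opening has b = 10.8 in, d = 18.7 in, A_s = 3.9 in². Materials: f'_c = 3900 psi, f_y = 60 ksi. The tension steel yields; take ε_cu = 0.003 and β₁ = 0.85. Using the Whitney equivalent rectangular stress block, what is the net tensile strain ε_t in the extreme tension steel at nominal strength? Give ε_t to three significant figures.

ε_t ≈ 0.00430

a = A_s f_y/(0.85 f'_c b) = 6.536 in.
β₁ = 0.85, so c = a/β₁ = 6.536/0.85 = 7.689 in.
From the linear strain diagram with ε_cu = 0.003: ε_t = 0.003 (d − c)/c = 0.003 × (18.7 − 7.689)/7.689 = 0.00430.
ε_t is between 0.004 and 0.005 — transition zone.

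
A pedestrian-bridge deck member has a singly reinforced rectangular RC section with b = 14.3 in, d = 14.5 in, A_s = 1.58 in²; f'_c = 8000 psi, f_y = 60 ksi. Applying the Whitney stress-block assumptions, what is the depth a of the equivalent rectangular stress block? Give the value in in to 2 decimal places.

T = A_s f_y = 1.58 × 60 = 94.8 kips.
a = T/(0.85 f'_c b) = 94.8/(0.85 × 8 × 14.3) = 0.97 in.

a ≈ 0.97 in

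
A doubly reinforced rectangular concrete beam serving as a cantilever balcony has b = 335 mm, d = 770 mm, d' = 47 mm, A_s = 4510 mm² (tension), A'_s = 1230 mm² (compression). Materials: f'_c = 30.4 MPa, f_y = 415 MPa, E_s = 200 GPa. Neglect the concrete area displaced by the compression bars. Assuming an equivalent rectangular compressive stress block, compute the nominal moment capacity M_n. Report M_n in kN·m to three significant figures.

M_n ≈ 1310 kN·m

Assume both tension and compression steel yield.
Net tension couple steel: A_s − A'_s = 3280 mm².
a = (A_s − A'_s) f_y / (0.85 f'_c b) = 1361200/(0.85 × 30.4 × 335) = 157.25 mm.
c = a/β₁ = 157.25/0.833 = 188.78 mm; ε'_s = 0.003(c − d')/c = 0.0023 ≥ f_y/E_s = 0.0021, so compression steel does yield.
M_n = (A_s − A'_s) f_y (d − a/2) + A'_s f_y (d − d') = [1361200 × (770 − 78.625) + 510450 × (770 − 47)] × 10⁻⁶ = 941.10 + 369.06 = 1310.16 kN·m.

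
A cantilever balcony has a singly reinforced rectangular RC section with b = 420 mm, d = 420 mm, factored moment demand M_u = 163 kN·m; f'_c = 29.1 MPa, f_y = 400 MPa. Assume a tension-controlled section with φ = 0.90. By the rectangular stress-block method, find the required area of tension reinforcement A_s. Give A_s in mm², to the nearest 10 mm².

A_s ≈ 1140 mm²

M_n = M_u/φ = 163/0.90 = 181.111 kN·m.
With M_n = 0.85 f'_c a b (d − a/2), solve the quadratic for a:
a = d − √(d² − 2M_n/(0.85 f'_c b)) = 420 − √(420² − 2 × 181.111×10⁶/(0.85 × 29.1 × 420)) = 43.79 mm.
A_s = 0.85 f'_c a b / f_y = 0.85 × 29.1 × 43.79 × 420 / 400 = 1137.3 mm².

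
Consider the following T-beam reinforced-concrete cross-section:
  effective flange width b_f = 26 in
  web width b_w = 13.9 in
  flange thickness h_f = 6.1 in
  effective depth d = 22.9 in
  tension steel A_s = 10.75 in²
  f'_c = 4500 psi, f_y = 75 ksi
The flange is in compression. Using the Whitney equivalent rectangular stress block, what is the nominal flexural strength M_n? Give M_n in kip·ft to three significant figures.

M_n ≈ 1250 kip·ft

Tension: T = A_s f_y = 10.75 × 75 = 806.25 kips.
Try a within the flange: a = T/(0.85 f'_c b_f) = 806.25/(0.85 × 4.5 × 26) = 8.107 in.
a = 8.107 > h_f = 6.1 in: the block extends into the web. Split into flange-overhang and web parts.
C_f = 0.85 f'_c (b_f − b_w) h_f = 0.85 × 4.5 × (26 − 13.9) × 6.1 = 282.3 kips.
Remaining web compression depth: a_w = (T − C_f)/(0.85 f'_c b_w) = (806.25 − 282.3)/(0.85 × 4.5 × 13.9) = 9.855 in.
M_n = C_f(d − h_f/2) + (T − C_f)(d − a_w/2) = 282.3 × (22.9 − 3.05) + 523.95 × (22.9 − 4.9275) = 5603.7 + 9416.7 = 15020.4 kip·in.
M_n = 15020.4/12 = 1251.70 kip·ft.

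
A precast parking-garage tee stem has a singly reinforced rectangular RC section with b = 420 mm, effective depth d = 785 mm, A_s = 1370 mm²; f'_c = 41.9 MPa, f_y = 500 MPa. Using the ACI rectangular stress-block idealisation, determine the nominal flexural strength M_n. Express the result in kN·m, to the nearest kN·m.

M_n ≈ 522 kN·m

T = A_s f_y = 1370 × 500 = 685000 N = 685 kN.
From C = T: a = T/(0.85 f'_c b) = 685000/(0.85 × 41.9 × 420) = 45.79 mm.
M_n = T(d − a/2) = 685 kN × (785 − 22.895) mm = 522.04 kN·m.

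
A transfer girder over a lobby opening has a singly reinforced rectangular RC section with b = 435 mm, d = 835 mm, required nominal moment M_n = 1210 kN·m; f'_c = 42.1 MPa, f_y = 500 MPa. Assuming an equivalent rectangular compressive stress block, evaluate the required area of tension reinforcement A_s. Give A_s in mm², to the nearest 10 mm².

With M_n = 0.85 f'_c a b (d − a/2), solve the quadratic for a:
a = d − √(d² − 2M_n/(0.85 f'_c b)) = 835 − √(835² − 2 × 1210×10⁶/(0.85 × 42.1 × 435)) = 98.95 mm.
A_s = 0.85 f'_c a b / f_y = 0.85 × 42.1 × 98.95 × 435 / 500 = 3080.6 mm².

A_s ≈ 3080 mm²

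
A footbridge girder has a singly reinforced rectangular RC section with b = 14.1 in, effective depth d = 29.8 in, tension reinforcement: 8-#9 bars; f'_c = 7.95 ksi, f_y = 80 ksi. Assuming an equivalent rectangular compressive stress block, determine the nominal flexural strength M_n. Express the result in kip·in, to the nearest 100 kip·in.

A_s = 8 × 1 = 8 in².
T = A_s f_y = 8 × 80 = 640 kips.
a = T/(0.85 f'_c b) = 640/(0.85 × 7.95 × 14.1) = 6.717 in.
M_n = T(d − a/2) = 640 × (29.8 − 3.3585) = 16922.6 kip·in.

M_n ≈ 16900 kip·in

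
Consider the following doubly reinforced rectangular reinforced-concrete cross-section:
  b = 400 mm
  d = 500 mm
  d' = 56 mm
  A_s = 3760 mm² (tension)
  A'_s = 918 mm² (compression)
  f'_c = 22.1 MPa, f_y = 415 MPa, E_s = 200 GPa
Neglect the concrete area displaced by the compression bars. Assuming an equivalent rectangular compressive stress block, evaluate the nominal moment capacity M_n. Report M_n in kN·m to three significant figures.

Assume both tension and compression steel yield.
Net tension couple steel: A_s − A'_s = 2842 mm².
a = (A_s − A'_s) f_y / (0.85 f'_c b) = 1179430/(0.85 × 22.1 × 400) = 156.96 mm.
c = a/β₁ = 156.96/0.85 = 184.66 mm; ε'_s = 0.003(c − d')/c = 0.0021 ≥ f_y/E_s = 0.0021, so compression steel does yield.
M_n = (A_s − A'_s) f_y (d − a/2) + A'_s f_y (d − d') = [1179430 × (500 − 78.48) + 380970 × (500 − 56)] × 10⁻⁶ = 497.15 + 169.15 = 666.30 kN·m.

M_n ≈ 666 kN·m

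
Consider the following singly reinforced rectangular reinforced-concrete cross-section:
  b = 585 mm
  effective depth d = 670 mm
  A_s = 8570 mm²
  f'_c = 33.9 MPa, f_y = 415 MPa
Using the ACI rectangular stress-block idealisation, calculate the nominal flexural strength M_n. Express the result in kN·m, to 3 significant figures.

M_n ≈ 2010 kN·m

T = A_s f_y = 8570 × 415 = 3556550 N = 3556.55 kN.
From C = T: a = T/(0.85 f'_c b) = 3556550/(0.85 × 33.9 × 585) = 210.99 mm.
M_n = T(d − a/2) = 3556.55 kN × (670 − 105.495) mm = 2007.69 kN·m.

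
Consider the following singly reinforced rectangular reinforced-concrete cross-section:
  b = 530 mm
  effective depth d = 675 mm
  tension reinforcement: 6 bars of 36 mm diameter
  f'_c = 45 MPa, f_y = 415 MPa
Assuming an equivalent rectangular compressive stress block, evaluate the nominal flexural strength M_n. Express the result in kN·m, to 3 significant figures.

M_n ≈ 1550 kN·m

A_s = 6 × 1018 = 6108 mm².
T = A_s f_y = 6108 × 415 = 2534820 N = 2534.82 kN.
From C = T: a = T/(0.85 f'_c b) = 2534820/(0.85 × 45 × 530) = 125.04 mm.
M_n = T(d − a/2) = 2534.82 kN × (675 − 62.52) mm = 1552.53 kN·m.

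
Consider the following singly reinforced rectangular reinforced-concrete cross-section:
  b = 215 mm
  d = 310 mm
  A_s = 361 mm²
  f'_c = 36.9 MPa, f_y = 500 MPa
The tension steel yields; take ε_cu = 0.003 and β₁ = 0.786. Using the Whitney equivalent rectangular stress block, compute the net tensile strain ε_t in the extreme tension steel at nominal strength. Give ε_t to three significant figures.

ε_t ≈ 0.0243

a = A_s f_y/(0.85 f'_c b) = 26.77 mm.
β₁ = 0.786, so c = a/β₁ = 26.77/0.786 = 34.06 mm.
From the linear strain diagram with ε_cu = 0.003: ε_t = 0.003 (d − c)/c = 0.003 × (310 − 34.06)/34.06 = 0.0243.
Since ε_t ≥ 0.005, the section is tension-controlled.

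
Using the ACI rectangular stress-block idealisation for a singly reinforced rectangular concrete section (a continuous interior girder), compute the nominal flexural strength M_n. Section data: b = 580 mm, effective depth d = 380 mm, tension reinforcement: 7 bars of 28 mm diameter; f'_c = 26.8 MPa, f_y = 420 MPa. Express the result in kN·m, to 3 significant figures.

M_n ≈ 564 kN·m

A_s = 7 × 616 = 4312 mm².
T = A_s f_y = 4312 × 420 = 1811040 N = 1811.04 kN.
From C = T: a = T/(0.85 f'_c b) = 1811040/(0.85 × 26.8 × 580) = 137.07 mm.
M_n = T(d − a/2) = 1811.04 kN × (380 − 68.535) mm = 564.08 kN·m.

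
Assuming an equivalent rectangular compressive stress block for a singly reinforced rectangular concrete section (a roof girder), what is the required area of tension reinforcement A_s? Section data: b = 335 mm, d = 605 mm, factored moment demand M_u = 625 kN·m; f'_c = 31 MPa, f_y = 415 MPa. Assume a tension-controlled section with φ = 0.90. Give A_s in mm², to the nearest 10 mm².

M_n = M_u/φ = 625/0.90 = 694.444 kN·m.
With M_n = 0.85 f'_c a b (d − a/2), solve the quadratic for a:
a = d − √(d² − 2M_n/(0.85 f'_c b)) = 605 − √(605² − 2 × 694.444×10⁶/(0.85 × 31 × 335)) = 148.18 mm.
A_s = 0.85 f'_c a b / f_y = 0.85 × 31 × 148.18 × 335 / 415 = 3151.9 mm².

A_s ≈ 3150 mm²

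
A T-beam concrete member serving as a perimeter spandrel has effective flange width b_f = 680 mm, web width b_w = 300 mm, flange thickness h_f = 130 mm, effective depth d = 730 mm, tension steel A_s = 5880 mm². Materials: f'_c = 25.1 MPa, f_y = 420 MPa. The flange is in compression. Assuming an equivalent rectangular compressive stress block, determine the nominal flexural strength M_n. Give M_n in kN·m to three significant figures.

Tension: T = A_s f_y = 5880 × 420 = 2469600 N.
Try a within the flange: a = T/(0.85 f'_c b_f) = 2469600/(0.85 × 25.1 × 680) = 170.23 mm.
a = 170.23 > h_f = 130 mm: the block extends into the web. Split into flange-overhang and web parts.
C_f = 0.85 f'_c (b_f − b_w) h_f = 0.85 × 25.1 × (680 − 300) × 130 = 1053949 N.
Remaining web compression depth: a_w = (T − C_f)/(0.85 f'_c b_w) = (2469600 − 1053949)/(0.85 × 25.1 × 300) = 221.18 mm.
M_n = C_f(d − h_f/2) + (T − C_f)(d − a_w/2) = 1053949 × (730 − 65) + 1415651 × (730 − 110.59) = 700.88 + 876.87 = 1577.75 × 10⁶ N·mm.
M_n = 1577.75 kN·m.

M_n ≈ 1580 kN·m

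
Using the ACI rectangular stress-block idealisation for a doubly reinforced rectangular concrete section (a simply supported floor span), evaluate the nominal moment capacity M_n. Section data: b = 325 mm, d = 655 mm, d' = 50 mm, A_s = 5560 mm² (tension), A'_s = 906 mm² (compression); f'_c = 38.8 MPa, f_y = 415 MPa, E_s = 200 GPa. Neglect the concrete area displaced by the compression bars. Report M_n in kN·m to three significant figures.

Assume both tension and compression steel yield.
Net tension couple steel: A_s − A'_s = 4654 mm².
a = (A_s − A'_s) f_y / (0.85 f'_c b) = 1931410/(0.85 × 38.8 × 325) = 180.19 mm.
c = a/β₁ = 180.19/0.773 = 233.10 mm; ε'_s = 0.003(c − d')/c = 0.0024 ≥ f_y/E_s = 0.0021, so compression steel does yield.
M_n = (A_s − A'_s) f_y (d − a/2) + A'_s f_y (d − d') = [1931410 × (655 − 90.095) + 375990 × (655 − 50)] × 10⁻⁶ = 1091.06 + 227.47 = 1318.53 kN·m.

M_n ≈ 1320 kN·m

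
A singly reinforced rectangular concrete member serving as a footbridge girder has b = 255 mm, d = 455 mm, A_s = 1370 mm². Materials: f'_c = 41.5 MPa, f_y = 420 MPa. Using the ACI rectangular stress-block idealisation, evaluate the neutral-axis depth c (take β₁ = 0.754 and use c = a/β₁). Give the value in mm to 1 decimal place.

T = A_s f_y = 1370 × 420 = 575400 N = 575.4 kN.
Setting C = 0.85 f'_c a b equal to T: a = 575400/(0.85 × 41.5 × 255) = 63.968 mm.
With β₁ = 0.754, c = a/β₁ = 63.968/0.754 = 84.8 mm.

c ≈ 84.8 mm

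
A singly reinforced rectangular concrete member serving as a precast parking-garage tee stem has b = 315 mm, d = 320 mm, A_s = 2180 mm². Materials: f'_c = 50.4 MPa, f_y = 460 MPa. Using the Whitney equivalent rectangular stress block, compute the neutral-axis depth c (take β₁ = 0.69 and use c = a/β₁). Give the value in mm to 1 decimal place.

c ≈ 107.7 mm

T = A_s f_y = 2180 × 460 = 1002800 N = 1002.8 kN.
Setting C = 0.85 f'_c a b equal to T: a = 1002800/(0.85 × 50.4 × 315) = 74.311 mm.
With β₁ = 0.69, c = a/β₁ = 74.311/0.69 = 107.7 mm.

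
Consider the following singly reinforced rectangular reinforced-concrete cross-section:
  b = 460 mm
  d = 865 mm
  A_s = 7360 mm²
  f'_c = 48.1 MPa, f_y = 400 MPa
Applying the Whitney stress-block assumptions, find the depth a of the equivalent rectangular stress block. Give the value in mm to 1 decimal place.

T = A_s f_y = 7360 × 400 = 2944000 N = 2944 kN.
Setting C = 0.85 f'_c a b equal to T: a = 2944000/(0.85 × 48.1 × 460) = 156.5 mm.

a ≈ 156.5 mm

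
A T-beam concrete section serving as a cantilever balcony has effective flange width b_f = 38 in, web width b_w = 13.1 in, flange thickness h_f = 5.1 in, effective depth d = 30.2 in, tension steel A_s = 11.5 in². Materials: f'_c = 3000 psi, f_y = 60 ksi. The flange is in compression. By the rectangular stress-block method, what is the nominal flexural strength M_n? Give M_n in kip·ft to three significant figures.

Tension: T = A_s f_y = 11.5 × 60 = 690 kips.
Try a within the flange: a = T/(0.85 f'_c b_f) = 690/(0.85 × 3 × 38) = 7.121 in.
a = 7.121 > h_f = 5.1 in: the block extends into the web. Split into flange-overhang and web parts.
C_f = 0.85 f'_c (b_f − b_w) h_f = 0.85 × 3 × (38 − 13.1) × 5.1 = 323.8 kips.
Remaining web compression depth: a_w = (T − C_f)/(0.85 f'_c b_w) = (690 − 323.8)/(0.85 × 3 × 13.1) = 10.962 in.
M_n = C_f(d − h_f/2) + (T − C_f)(d − a_w/2) = 323.8 × (30.2 − 2.55) + 366.2 × (30.2 − 5.481) = 8953.1 + 9052.1 = 18005.2 kip·in.
M_n = 18005.2/12 = 1500.43 kip·ft.

M_n ≈ 1500 kip·ft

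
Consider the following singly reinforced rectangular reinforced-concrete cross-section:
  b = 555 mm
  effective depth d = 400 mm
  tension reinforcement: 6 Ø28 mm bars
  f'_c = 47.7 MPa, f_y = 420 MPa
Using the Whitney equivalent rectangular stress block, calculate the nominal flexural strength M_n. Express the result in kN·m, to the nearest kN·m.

A_s = 6 × 616 = 3696 mm².
T = A_s f_y = 3696 × 420 = 1552320 N = 1552.32 kN.
From C = T: a = T/(0.85 f'_c b) = 1552320/(0.85 × 47.7 × 555) = 68.98 mm.
M_n = T(d − a/2) = 1552.32 kN × (400 − 34.49) mm = 567.39 kN·m.

M_n ≈ 567 kN·m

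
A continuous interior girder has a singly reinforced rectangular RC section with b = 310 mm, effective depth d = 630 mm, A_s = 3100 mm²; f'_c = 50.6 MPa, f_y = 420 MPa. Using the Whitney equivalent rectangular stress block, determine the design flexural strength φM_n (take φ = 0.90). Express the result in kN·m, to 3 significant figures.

T = A_s f_y = 3100 × 420 = 1302000 N = 1302 kN.
From C = T: a = T/(0.85 f'_c b) = 1302000/(0.85 × 50.6 × 310) = 97.65 mm.
M_n = T(d − a/2) = 1302 kN × (630 − 48.825) mm = 756.69 kN·m.
φM_n = 0.90 × 756.69 = 681.02 kN·m.

φM_n ≈ 681 kN·m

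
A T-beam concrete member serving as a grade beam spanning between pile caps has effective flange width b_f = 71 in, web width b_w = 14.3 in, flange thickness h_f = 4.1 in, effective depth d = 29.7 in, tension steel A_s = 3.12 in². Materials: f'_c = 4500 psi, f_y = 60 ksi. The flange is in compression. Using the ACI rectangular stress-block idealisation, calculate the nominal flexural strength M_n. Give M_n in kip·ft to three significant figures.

M_n ≈ 458 kip·ft

Tension: T = A_s f_y = 3.12 × 60 = 187.2 kips.
Try a within the flange: a = T/(0.85 f'_c b_f) = 187.2/(0.85 × 4.5 × 71) = 0.689 in.
Since a = 0.689 ≤ h_f = 4.1 in, the stress block lies entirely in the flange; analyse as a rectangular beam of width b_f.
M_n = T(d − a/2) = 187.2 × (29.7 − 0.3445) = 5495.3 kip·in.
M_n = 5495.3/12 = 457.94 kip·ft.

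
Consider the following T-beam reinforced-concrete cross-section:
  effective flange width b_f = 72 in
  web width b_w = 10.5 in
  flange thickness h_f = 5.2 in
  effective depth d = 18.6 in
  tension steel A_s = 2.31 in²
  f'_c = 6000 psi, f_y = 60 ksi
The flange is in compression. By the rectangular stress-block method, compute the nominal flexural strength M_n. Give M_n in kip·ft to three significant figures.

M_n ≈ 213 kip·ft

Tension: T = A_s f_y = 2.31 × 60 = 138.6 kips.
Try a within the flange: a = T/(0.85 f'_c b_f) = 138.6/(0.85 × 6 × 72) = 0.377 in.
Since a = 0.377 ≤ h_f = 5.2 in, the stress block lies entirely in the flange; analyse as a rectangular beam of width b_f.
M_n = T(d − a/2) = 138.6 × (18.6 − 0.1885) = 2551.8 kip·in.
M_n = 2551.8/12 = 212.65 kip·ft.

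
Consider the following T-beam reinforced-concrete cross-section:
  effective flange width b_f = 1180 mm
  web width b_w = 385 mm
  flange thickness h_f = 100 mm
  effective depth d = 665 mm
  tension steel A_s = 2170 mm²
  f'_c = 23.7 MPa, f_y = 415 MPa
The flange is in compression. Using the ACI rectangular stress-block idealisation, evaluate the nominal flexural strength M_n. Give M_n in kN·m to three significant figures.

Tension: T = A_s f_y = 2170 × 415 = 900550 N.
Try a within the flange: a = T/(0.85 f'_c b_f) = 900550/(0.85 × 23.7 × 1180) = 37.88 mm.
Since a = 37.88 ≤ h_f = 100 mm, the stress block lies entirely in the flange; analyse as a rectangular beam of width b_f.
M_n = T(d − a/2) = 900550 × (665 − 18.94) = 581.81 × 10⁶ N·mm.
M_n = 581.81 kN·m.

M_n ≈ 582 kN·m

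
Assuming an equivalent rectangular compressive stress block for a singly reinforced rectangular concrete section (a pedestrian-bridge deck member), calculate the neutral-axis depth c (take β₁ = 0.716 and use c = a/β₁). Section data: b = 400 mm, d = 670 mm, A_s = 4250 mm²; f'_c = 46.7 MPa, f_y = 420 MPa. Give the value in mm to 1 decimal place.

T = A_s f_y = 4250 × 420 = 1785000 N = 1785 kN.
Setting C = 0.85 f'_c a b equal to T: a = 1785000/(0.85 × 46.7 × 400) = 112.420 mm.
With β₁ = 0.716, c = a/β₁ = 112.420/0.716 = 157.0 mm.

c ≈ 157.0 mm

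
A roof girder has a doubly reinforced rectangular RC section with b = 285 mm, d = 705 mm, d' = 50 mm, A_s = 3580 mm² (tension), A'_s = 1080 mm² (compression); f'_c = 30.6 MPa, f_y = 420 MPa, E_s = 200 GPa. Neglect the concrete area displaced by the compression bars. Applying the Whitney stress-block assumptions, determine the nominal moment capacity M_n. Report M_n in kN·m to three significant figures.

Assume both tension and compression steel yield.
Net tension couple steel: A_s − A'_s = 2500 mm².
a = (A_s − A'_s) f_y / (0.85 f'_c b) = 1050000/(0.85 × 30.6 × 285) = 141.65 mm.
c = a/β₁ = 141.65/0.831 = 170.46 mm; ε'_s = 0.003(c − d')/c = 0.0021 ≥ f_y/E_s = 0.0021, so compression steel does yield.
M_n = (A_s − A'_s) f_y (d − a/2) + A'_s f_y (d − d') = [1050000 × (705 − 70.825) + 453600 × (705 − 50)] × 10⁻⁶ = 665.88 + 297.11 = 962.99 kN·m.

M_n ≈ 963 kN·m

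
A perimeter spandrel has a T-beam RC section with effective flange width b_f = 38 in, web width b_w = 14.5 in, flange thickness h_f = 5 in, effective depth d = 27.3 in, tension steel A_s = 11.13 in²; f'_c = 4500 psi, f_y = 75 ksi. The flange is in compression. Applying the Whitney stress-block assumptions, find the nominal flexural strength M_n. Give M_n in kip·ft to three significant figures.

Tension: T = A_s f_y = 11.13 × 75 = 834.75 kips.
Try a within the flange: a = T/(0.85 f'_c b_f) = 834.75/(0.85 × 4.5 × 38) = 5.743 in.
a = 5.743 > h_f = 5 in: the block extends into the web. Split into flange-overhang and web parts.
C_f = 0.85 f'_c (b_f − b_w) h_f = 0.85 × 4.5 × (38 − 14.5) × 5 = 449.4 kips.
Remaining web compression depth: a_w = (T − C_f)/(0.85 f'_c b_w) = (834.75 − 449.4)/(0.85 × 4.5 × 14.5) = 6.948 in.
M_n = C_f(d − h_f/2) + (T − C_f)(d − a_w/2) = 449.4 × (27.3 − 2.5) + 385.35 × (27.3 − 3.474) = 11145.1 + 9181.3 = 20326.4 kip·in.
M_n = 20326.4/12 = 1693.87 kip·ft.

M_n ≈ 1690 kip·ft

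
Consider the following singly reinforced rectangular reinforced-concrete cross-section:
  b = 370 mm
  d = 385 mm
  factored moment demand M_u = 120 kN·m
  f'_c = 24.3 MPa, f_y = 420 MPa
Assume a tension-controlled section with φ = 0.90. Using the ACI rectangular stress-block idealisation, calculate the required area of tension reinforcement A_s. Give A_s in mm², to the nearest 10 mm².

A_s ≈ 880 mm²

M_n = M_u/φ = 120/0.90 = 133.333 kN·m.
With M_n = 0.85 f'_c a b (d − a/2), solve the quadratic for a:
a = d − √(d² − 2M_n/(0.85 f'_c b)) = 385 − √(385² − 2 × 133.333×10⁶/(0.85 × 24.3 × 370)) = 48.35 mm.
A_s = 0.85 f'_c a b / f_y = 0.85 × 24.3 × 48.35 × 370 / 420 = 879.8 mm².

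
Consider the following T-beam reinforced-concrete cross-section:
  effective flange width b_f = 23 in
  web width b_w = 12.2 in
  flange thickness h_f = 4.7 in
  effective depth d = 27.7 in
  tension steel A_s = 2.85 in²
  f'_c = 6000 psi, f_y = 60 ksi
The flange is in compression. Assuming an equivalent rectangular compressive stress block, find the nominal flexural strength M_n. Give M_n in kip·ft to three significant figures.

Tension: T = A_s f_y = 2.85 × 60 = 171 kips.
Try a within the flange: a = T/(0.85 f'_c b_f) = 171/(0.85 × 6 × 23) = 1.458 in.
Since a = 1.458 ≤ h_f = 4.7 in, the stress block lies entirely in the flange; analyse as a rectangular beam of width b_f.
M_n = T(d − a/2) = 171 × (27.7 − 0.729) = 4612.0 kip·in.
M_n = 4612.0/12 = 384.33 kip·ft.

M_n ≈ 384 kip·ft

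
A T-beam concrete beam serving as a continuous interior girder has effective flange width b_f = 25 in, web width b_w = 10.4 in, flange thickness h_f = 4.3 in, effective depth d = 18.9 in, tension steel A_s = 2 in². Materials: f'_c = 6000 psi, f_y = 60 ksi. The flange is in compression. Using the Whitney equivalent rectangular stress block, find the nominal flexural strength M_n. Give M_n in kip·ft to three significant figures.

Tension: T = A_s f_y = 2 × 60 = 120 kips.
Try a within the flange: a = T/(0.85 f'_c b_f) = 120/(0.85 × 6 × 25) = 0.941 in.
Since a = 0.941 ≤ h_f = 4.3 in, the stress block lies entirely in the flange; analyse as a rectangular beam of width b_f.
M_n = T(d − a/2) = 120 × (18.9 − 0.4705) = 2211.5 kip·in.
M_n = 2211.5/12 = 184.29 kip·ft.

M_n ≈ 184 kip·ft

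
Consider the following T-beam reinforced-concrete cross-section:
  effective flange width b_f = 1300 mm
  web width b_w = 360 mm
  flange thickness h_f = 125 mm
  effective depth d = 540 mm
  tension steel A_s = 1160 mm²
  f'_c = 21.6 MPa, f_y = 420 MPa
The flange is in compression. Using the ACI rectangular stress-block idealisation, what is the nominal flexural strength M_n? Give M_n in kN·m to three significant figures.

Tension: T = A_s f_y = 1160 × 420 = 487200 N.
Try a within the flange: a = T/(0.85 f'_c b_f) = 487200/(0.85 × 21.6 × 1300) = 20.41 mm.
Since a = 20.41 ≤ h_f = 125 mm, the stress block lies entirely in the flange; analyse as a rectangular beam of width b_f.
M_n = T(d − a/2) = 487200 × (540 − 10.205) = 258.12 × 10⁶ N·mm.
M_n = 258.12 kN·m.

M_n ≈ 258 kN·m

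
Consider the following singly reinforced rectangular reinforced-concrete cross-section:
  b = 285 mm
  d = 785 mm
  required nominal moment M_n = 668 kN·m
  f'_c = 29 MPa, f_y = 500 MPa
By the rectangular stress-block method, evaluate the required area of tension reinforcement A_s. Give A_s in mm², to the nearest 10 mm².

A_s ≈ 1860 mm²

With M_n = 0.85 f'_c a b (d − a/2), solve the quadratic for a:
a = d − √(d² − 2M_n/(0.85 f'_c b)) = 785 − √(785² − 2 × 668×10⁶/(0.85 × 29 × 285)) = 132.27 mm.
A_s = 0.85 f'_c a b / f_y = 0.85 × 29 × 132.27 × 285 / 500 = 1858.5 mm².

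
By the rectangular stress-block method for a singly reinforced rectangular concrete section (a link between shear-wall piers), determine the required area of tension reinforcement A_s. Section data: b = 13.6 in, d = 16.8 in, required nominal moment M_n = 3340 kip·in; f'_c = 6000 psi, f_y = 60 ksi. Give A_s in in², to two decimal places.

From M_n = 0.85 f'_c a b (d − a/2):
a = d − √(d² − 2M_n/(0.85 f'_c b)) = 16.8 − √(16.8² − 2 × 3340/(0.85 × 6 × 13.6)) = 3.164 in.
A_s = 0.85 f'_c a b / f_y = 0.85 × 6 × 3.164 × 13.6 / 60 = 3.658 in².

A_s ≈ 3.66 in²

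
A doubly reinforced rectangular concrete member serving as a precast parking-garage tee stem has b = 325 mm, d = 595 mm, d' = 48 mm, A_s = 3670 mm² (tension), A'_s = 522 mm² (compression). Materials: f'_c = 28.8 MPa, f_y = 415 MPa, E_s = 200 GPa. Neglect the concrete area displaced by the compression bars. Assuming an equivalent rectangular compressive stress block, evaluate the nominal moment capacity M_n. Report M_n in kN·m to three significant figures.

M_n ≈ 789 kN·m

Assume both tension and compression steel yield.
Net tension couple steel: A_s − A'_s = 3148 mm².
a = (A_s − A'_s) f_y / (0.85 f'_c b) = 1306420/(0.85 × 28.8 × 325) = 164.21 mm.
c = a/β₁ = 164.21/0.844 = 194.56 mm; ε'_s = 0.003(c − d')/c = 0.0023 ≥ f_y/E_s = 0.0021, so compression steel does yield.
M_n = (A_s − A'_s) f_y (d − a/2) + A'_s f_y (d − d') = [1306420 × (595 − 82.105) + 216630 × (595 − 48)] × 10⁻⁶ = 670.06 + 118.50 = 788.56 kN·m.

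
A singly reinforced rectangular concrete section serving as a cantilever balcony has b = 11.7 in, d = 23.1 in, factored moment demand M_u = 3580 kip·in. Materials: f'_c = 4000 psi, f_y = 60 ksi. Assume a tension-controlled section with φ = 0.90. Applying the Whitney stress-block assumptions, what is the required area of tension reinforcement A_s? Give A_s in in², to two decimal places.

M_n = M_u/φ = 3580/0.90 = 3977.78 kip·in.
From M_n = 0.85 f'_c a b (d − a/2):
a = d − √(d² − 2M_n/(0.85 f'_c b)) = 23.1 − √(23.1² − 2 × 3977.78/(0.85 × 4 × 11.7)) = 4.835 in.
A_s = 0.85 f'_c a b / f_y = 0.85 × 4 × 4.835 × 11.7 / 60 = 3.206 in².

A_s ≈ 3.21 in²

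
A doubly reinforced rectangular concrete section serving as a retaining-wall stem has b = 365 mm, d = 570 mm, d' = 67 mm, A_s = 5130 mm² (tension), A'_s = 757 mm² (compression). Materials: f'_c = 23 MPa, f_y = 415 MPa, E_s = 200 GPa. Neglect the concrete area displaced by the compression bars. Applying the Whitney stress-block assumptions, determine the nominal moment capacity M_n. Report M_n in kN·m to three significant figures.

Assume both tension and compression steel yield.
Net tension couple steel: A_s − A'_s = 4373 mm².
a = (A_s − A'_s) f_y / (0.85 f'_c b) = 1814795/(0.85 × 23 × 365) = 254.32 mm.
c = a/β₁ = 254.32/0.85 = 299.20 mm; ε'_s = 0.003(c − d')/c = 0.0023 ≥ f_y/E_s = 0.0021, so compression steel does yield.
M_n = (A_s − A'_s) f_y (d − a/2) + A'_s f_y (d − d') = [1814795 × (570 − 127.16) + 314155 × (570 − 67)] × 10⁻⁶ = 803.66 + 158.02 = 961.68 kN·m.

M_n ≈ 962 kN·m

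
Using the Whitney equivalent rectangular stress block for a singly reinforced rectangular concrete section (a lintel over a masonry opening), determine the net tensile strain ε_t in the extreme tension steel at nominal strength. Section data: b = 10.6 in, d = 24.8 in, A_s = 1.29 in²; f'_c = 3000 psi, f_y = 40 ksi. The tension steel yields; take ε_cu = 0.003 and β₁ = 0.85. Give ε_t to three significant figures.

a = A_s f_y/(0.85 f'_c b) = 1.909 in.
β₁ = 0.85, so c = a/β₁ = 1.909/0.85 = 2.246 in.
From the linear strain diagram with ε_cu = 0.003: ε_t = 0.003 (d − c)/c = 0.003 × (24.8 − 2.246)/2.246 = 0.0301.
Since ε_t ≥ 0.005, the section is tension-controlled.

ε_t ≈ 0.0301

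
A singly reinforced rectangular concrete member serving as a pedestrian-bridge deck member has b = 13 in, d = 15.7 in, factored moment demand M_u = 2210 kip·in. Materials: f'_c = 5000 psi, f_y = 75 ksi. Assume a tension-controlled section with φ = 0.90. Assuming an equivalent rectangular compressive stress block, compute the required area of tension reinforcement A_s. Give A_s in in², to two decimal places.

A_s ≈ 2.32 in²

M_n = M_u/φ = 2210/0.90 = 2455.56 kip·in.
From M_n = 0.85 f'_c a b (d − a/2):
a = d − √(d² − 2M_n/(0.85 f'_c b)) = 15.7 − √(15.7² − 2 × 2455.56/(0.85 × 5 × 13)) = 3.146 in.
A_s = 0.85 f'_c a b / f_y = 0.85 × 5 × 3.146 × 13 / 75 = 2.318 in².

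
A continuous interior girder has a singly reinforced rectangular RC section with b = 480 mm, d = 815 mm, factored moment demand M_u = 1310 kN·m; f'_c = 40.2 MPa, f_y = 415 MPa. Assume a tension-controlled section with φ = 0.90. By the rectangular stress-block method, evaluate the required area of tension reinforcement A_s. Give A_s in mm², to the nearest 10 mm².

A_s ≈ 4640 mm²

M_n = M_u/φ = 1310/0.90 = 1455.56 kN·m.
With M_n = 0.85 f'_c a b (d − a/2), solve the quadratic for a:
a = d − √(d² − 2M_n/(0.85 f'_c b)) = 815 − √(815² − 2 × 1455.56×10⁶/(0.85 × 40.2 × 480)) = 117.34 mm.
A_s = 0.85 f'_c a b / f_y = 0.85 × 40.2 × 117.34 × 480 / 415 = 4637.5 mm².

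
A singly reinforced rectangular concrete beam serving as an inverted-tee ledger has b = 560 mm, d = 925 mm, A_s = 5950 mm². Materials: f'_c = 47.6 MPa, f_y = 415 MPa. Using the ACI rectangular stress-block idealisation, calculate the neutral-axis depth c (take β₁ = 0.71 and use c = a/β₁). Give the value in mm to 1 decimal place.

c ≈ 153.5 mm

T = A_s f_y = 5950 × 415 = 2469250 N = 2469.25 kN.
Setting C = 0.85 f'_c a b equal to T: a = 2469250/(0.85 × 47.6 × 560) = 108.981 mm.
With β₁ = 0.71, c = a/β₁ = 108.981/0.71 = 153.5 mm.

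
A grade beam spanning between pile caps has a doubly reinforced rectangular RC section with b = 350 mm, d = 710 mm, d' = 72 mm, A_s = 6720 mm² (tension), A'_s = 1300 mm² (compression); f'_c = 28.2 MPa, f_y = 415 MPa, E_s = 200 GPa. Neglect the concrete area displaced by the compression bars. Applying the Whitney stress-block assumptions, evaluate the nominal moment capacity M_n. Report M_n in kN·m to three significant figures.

M_n ≈ 1640 kN·m

Assume both tension and compression steel yield.
Net tension couple steel: A_s − A'_s = 5420 mm².
a = (A_s − A'_s) f_y / (0.85 f'_c b) = 2249300/(0.85 × 28.2 × 350) = 268.11 mm.
c = a/β₁ = 268.11/0.849 = 315.80 mm; ε'_s = 0.003(c − d')/c = 0.0023 ≥ f_y/E_s = 0.0021, so compression steel does yield.
M_n = (A_s − A'_s) f_y (d − a/2) + A'_s f_y (d − d') = [2249300 × (710 − 134.055) + 539500 × (710 − 72)] × 10⁻⁶ = 1295.47 + 344.20 = 1639.67 kN·m.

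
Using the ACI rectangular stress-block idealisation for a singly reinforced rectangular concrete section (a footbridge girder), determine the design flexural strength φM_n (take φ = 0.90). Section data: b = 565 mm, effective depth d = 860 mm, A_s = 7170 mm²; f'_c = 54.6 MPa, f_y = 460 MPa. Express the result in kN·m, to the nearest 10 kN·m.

T = A_s f_y = 7170 × 460 = 3298200 N = 3298.2 kN.
From C = T: a = T/(0.85 f'_c b) = 3298200/(0.85 × 54.6 × 565) = 125.78 mm.
M_n = T(d − a/2) = 3298.2 kN × (860 − 62.89) mm = 2629.03 kN·m.
φM_n = 0.90 × 2629.03 = 2366.13 kN·m.

φM_n ≈ 2370 kN·m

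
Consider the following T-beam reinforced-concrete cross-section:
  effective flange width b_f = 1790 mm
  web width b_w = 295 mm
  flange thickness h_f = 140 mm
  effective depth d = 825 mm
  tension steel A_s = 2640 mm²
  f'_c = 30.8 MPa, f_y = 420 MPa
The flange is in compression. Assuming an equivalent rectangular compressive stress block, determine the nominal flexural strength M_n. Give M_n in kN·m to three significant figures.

Tension: T = A_s f_y = 2640 × 420 = 1108800 N.
Try a within the flange: a = T/(0.85 f'_c b_f) = 1108800/(0.85 × 30.8 × 1790) = 23.66 mm.
Since a = 23.66 ≤ h_f = 140 mm, the stress block lies entirely in the flange; analyse as a rectangular beam of width b_f.
M_n = T(d − a/2) = 1108800 × (825 − 11.83) = 901.64 × 10⁶ N·mm.
M_n = 901.64 kN·m.

M_n ≈ 902 kN·m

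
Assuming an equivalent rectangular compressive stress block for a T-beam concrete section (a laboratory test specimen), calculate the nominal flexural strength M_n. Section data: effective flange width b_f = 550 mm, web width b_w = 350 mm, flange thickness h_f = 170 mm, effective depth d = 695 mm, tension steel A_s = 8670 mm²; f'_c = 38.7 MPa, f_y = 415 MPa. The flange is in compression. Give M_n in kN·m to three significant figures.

Tension: T = A_s f_y = 8670 × 415 = 3598050 N.
Try a within the flange: a = T/(0.85 f'_c b_f) = 3598050/(0.85 × 38.7 × 550) = 198.87 mm.
a = 198.87 > h_f = 170 mm: the block extends into the web. Split into flange-overhang and web parts.
C_f = 0.85 f'_c (b_f − b_w) h_f = 0.85 × 38.7 × (550 − 350) × 170 = 1118430 N.
Remaining web compression depth: a_w = (T − C_f)/(0.85 f'_c b_w) = (3598050 − 1118430)/(0.85 × 38.7 × 350) = 215.37 mm.
M_n = C_f(d − h_f/2) + (T − C_f)(d − a_w/2) = 1118430 × (695 − 85) + 2479620 × (695 − 107.685) = 682.24 + 1456.32 = 2138.56 × 10⁶ N·mm.
M_n = 2138.56 kN·m.

M_n ≈ 2140 kN·m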